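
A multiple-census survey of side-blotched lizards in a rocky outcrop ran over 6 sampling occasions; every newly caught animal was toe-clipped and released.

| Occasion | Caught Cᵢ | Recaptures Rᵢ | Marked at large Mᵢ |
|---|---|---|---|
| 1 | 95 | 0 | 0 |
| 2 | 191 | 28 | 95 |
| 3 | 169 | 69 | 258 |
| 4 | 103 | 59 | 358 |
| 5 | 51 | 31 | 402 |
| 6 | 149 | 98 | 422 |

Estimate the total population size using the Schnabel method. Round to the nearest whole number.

N ≈ 639

Σ MᵢCᵢ = 0·95 + 95·191 + 258·169 + 358·103 + 402·51 + 422·149 = 0 + 18145 + 43602 + 36874 + 20502 + 62878 = 182001
Σ Rᵢ = 0 + 28 + 69 + 59 + 31 + 98 = 285
N̂ = 182001 / 285 ≈ 638.6 → 639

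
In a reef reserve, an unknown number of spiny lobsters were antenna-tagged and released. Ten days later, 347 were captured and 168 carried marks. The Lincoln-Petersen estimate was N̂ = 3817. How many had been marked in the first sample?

M = 1848

From N = M·C/R: M = N·R / C = 3817·168 / 347 = 641256 / 347 = 1848.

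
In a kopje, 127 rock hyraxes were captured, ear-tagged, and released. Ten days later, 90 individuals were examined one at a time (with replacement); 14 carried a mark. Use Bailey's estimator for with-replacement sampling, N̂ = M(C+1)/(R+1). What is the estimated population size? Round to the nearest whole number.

N̂ = 127·(90+1)/(14+1) = 127·91/15 = 11557/15 ≈ 770.47 → 770

N ≈ 770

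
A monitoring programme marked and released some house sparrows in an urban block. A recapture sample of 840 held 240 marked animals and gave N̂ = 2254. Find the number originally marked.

From N = M·C/R: M = N·R / C = 2254·240 / 840 = 540960 / 840 = 644.

M = 644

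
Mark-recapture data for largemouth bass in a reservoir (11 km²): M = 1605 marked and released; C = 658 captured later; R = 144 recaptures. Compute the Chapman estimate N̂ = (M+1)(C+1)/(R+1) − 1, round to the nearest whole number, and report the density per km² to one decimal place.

density ≈ 663.5 largemouth bass per km²

N̂ = 1606·659/145 − 1 = 1058354/145 − 1 ≈ 7298.0 → 7298
Density = N̂ / area = 7298 / 11 ≈ 663.45 → 663.5 per km²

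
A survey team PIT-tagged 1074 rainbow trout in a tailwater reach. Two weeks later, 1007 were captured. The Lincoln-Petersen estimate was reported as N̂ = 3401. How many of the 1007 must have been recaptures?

From N = M·C/R: R = M·C / N = 1074·1007 / 3401 = 1081518 / 3401 = 318.

R = 318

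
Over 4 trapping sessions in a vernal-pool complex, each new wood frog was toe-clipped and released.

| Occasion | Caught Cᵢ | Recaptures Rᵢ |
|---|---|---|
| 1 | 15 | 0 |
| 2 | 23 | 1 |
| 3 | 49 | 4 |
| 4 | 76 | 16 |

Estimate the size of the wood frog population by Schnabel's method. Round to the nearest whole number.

N ≈ 400

Marked at large before each occasion: Mᵢ = Σⱼ<ᵢ (Cⱼ − Rⱼ) → M1=0, M2=15, M3=37, M4=82
Σ MᵢCᵢ = 0·15 + 15·23 + 37·49 + 82·76 = 0 + 345 + 1813 + 6232 = 8390
Σ Rᵢ = 0 + 1 + 4 + 16 = 21
N̂ = 8390 / 21 ≈ 399.5 → 400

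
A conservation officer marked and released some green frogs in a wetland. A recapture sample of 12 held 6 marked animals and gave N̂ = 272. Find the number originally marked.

M = 136

From N = M·C/R: M = N·R / C = 272·6 / 12 = 1632 / 12 = 136.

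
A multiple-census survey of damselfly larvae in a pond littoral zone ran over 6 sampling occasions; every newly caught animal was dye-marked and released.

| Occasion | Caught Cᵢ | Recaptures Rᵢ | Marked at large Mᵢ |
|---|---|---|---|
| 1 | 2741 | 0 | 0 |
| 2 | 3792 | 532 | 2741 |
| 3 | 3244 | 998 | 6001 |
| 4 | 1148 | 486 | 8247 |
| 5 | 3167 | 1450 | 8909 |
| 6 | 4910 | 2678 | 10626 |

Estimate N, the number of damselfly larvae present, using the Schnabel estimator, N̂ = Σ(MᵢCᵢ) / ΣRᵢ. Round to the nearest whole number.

Σ MᵢCᵢ = 0·2741 + 2741·3792 + 6001·3244 + 8247·1148 + 8909·3167 + 10626·4910 = 0 + 10393872 + 19467244 + 9467556 + 28214803 + 52173660 = 119717135
Σ Rᵢ = 0 + 532 + 998 + 486 + 1450 + 2678 = 6144
N̂ = 119717135 / 6144 ≈ 19485.2 → 19485

N ≈ 19,485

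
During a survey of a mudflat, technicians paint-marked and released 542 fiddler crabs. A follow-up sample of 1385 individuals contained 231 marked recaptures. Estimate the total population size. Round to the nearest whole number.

N ≈ 3250

If marked individuals mix randomly, R/C ≈ M/N, giving N ≈ M·C/R.
N = (542 × 1385) / 231 = 750670 / 231 ≈ 3249.7 → 3250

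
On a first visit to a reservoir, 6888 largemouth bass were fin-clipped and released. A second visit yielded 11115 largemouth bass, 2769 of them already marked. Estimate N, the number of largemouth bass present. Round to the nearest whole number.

If marked individuals mix randomly, R/C ≈ M/N, giving N ≈ M·C/R.
N = (6888 × 11115) / 2769 = 76560120 / 2769 ≈ 27649.0 → 27649

N ≈ 27,649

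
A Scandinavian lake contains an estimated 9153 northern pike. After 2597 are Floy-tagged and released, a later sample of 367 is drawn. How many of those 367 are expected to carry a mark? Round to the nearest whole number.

expected recaptures ≈ 104

Expected recaptures E[R] = M·C / N.
E[R] = 2597 × 367 / 9153 = 953099 / 9153 ≈ 104.1 → 104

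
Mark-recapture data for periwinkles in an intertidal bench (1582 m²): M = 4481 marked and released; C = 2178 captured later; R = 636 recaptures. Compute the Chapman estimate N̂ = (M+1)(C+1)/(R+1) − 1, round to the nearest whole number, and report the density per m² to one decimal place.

density ≈ 9.7 periwinkles per m²

N̂ = 4482·2179/637 − 1 = 9766278/637 − 1 ≈ 15330.7 → 15331
Density = N̂ / area = 15331 / 1582 ≈ 9.69 → 9.7 per m²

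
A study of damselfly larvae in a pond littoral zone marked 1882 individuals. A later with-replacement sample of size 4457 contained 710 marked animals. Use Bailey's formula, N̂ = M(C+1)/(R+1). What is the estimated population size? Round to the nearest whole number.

N̂ = 1882·(4457+1)/(710+1) = 1882·4458/711 = 8389956/711 ≈ 11800.2 → 11800

N ≈ 11,800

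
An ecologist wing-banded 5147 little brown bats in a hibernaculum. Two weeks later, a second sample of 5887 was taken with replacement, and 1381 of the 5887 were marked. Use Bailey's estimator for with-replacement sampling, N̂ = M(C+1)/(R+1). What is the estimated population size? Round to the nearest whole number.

N̂ = 5147·(5887+1)/(1381+1) = 5147·5888/1382 = 30305536/1382 ≈ 21928.8 → 21929

N ≈ 21,929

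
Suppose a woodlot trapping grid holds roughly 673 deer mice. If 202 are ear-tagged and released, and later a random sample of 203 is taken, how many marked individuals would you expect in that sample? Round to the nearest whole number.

expected recaptures ≈ 61

The marked fraction of the population is 202/673, so in a sample of 203 expect C·(M/N) marked.
E[R] = 202 × 203 / 673 = 41006 / 673 ≈ 60.9 → 61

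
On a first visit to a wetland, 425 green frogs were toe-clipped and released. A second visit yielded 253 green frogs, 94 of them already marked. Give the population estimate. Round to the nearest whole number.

N = (425 × 253) / 94 = 107525 / 94 ≈ 1143.9 → 1144

N ≈ 1144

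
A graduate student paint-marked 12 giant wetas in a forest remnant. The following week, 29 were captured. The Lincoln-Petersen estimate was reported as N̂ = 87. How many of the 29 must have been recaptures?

R = 4

From N = M·C/R: R = M·C / N = 12·29 / 87 = 348 / 87 = 4.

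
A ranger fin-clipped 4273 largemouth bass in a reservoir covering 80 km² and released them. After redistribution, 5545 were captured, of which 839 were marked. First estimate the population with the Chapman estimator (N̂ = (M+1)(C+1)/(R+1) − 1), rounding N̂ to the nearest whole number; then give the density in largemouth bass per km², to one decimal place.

density ≈ 352.7 largemouth bass per km²

N̂ = 4274·5546/840 − 1 = 23703604/840 − 1 ≈ 28217.6 → 28218
Density = N̂ / area = 28218 / 80 ≈ 352.73 → 352.7 per km²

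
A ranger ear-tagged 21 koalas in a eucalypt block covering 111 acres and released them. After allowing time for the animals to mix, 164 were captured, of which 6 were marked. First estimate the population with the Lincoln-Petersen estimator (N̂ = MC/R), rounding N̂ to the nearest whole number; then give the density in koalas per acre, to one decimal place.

density ≈ 5.2 koalas per acre

N̂ = 21·164/6 = 3444/6 = 574
Density = N̂ / area = 574 / 111 ≈ 5.17 → 5.2 per acre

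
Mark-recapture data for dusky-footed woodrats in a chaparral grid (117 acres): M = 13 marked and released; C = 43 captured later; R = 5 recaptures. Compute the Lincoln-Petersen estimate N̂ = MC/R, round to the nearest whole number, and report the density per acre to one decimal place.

density ≈ 1.0 dusky-footed woodrats per acre

N̂ = 13·43/5 = 559/5 ≈ 111.8 → 112
Density = N̂ / area = 112 / 117 ≈ 0.96 → 1.0 per acre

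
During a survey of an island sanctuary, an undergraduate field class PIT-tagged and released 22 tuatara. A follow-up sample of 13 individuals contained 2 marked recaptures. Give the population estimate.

Lincoln-Petersen assumes M/N = R/C, so N = M·C / R.
N = (22 × 13) / 2 = 286 / 2 = 143

N = 143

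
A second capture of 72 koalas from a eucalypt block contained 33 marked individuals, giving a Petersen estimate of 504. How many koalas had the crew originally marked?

M = 231

From N = M·C/R: M = N·R / C = 504·33 / 72 = 16632 / 72 = 231.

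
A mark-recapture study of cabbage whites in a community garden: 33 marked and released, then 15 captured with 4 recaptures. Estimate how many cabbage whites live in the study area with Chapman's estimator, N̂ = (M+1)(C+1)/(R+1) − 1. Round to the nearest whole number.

N ≈ 108

N̂ = (33+1)(15+1)/(4+1) − 1 = 34·16/5 − 1
= 544/5 − 1 ≈ 108.8 − 1 ≈ 107.8 → 108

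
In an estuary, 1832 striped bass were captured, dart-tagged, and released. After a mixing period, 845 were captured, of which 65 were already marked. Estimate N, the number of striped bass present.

N = 23,816

N = (1832 × 845) / 65 = 1548040 / 65 = 23816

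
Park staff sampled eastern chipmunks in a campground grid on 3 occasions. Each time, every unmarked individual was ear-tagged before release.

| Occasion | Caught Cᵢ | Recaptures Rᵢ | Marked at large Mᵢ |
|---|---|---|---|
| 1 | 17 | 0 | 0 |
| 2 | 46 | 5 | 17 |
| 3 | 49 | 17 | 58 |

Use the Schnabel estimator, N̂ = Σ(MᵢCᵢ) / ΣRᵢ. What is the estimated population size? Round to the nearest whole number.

N ≈ 165

Σ MᵢCᵢ = 0·17 + 17·46 + 58·49 = 0 + 782 + 2842 = 3624
Σ Rᵢ = 0 + 5 + 17 = 22
N̂ = 3624 / 22 ≈ 164.7 → 165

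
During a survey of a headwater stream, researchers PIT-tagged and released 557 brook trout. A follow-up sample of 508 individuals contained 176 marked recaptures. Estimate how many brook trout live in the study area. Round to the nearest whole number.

N ≈ 1608

N = (557 × 508) / 176 = 282956 / 176 ≈ 1607.7 → 1608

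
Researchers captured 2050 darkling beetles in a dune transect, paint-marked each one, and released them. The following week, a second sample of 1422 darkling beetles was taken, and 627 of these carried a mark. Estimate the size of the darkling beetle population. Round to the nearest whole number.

N ≈ 4649

If marked individuals mix randomly, R/C ≈ M/N, giving N ≈ M·C/R.
N = (2050 × 1422) / 627 = 2915100 / 627 ≈ 4649.3 → 4649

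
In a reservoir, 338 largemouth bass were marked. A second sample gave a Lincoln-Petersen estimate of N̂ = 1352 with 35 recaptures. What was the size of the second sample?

From N = M·C/R: C = N·R / M = 1352·35 / 338 = 47320 / 338 = 140.

C = 140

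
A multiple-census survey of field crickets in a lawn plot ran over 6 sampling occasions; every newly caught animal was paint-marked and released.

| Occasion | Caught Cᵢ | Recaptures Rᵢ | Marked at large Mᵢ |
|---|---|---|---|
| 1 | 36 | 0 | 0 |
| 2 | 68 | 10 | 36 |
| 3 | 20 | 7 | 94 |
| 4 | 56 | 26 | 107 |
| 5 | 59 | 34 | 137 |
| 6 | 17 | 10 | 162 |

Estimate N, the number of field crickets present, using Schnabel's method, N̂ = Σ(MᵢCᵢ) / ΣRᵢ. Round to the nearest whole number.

N ≈ 243

Σ MᵢCᵢ = 0·36 + 36·68 + 94·20 + 107·56 + 137·59 + 162·17 = 0 + 2448 + 1880 + 5992 + 8083 + 2754 = 21157
Σ Rᵢ = 0 + 10 + 7 + 26 + 34 + 10 = 87
N̂ = 21157 / 87 ≈ 243.2 → 243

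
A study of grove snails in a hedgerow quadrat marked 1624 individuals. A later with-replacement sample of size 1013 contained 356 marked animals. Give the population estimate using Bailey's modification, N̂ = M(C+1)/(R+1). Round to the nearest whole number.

N ≈ 4613

N̂ = 1624·(1013+1)/(356+1) = 1624·1014/357 = 1646736/357 ≈ 4612.7 → 4613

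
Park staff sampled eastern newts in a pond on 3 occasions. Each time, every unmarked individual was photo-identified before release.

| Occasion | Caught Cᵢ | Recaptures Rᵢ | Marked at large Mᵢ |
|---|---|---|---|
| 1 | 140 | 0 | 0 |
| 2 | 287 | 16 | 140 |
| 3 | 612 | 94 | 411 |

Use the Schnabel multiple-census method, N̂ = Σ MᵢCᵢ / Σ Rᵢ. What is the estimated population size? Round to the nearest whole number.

Σ MᵢCᵢ = 0·140 + 140·287 + 411·612 = 0 + 40180 + 251532 = 291712
Σ Rᵢ = 0 + 16 + 94 = 110
N̂ = 291712 / 110 ≈ 2651.9 → 2652

N ≈ 2652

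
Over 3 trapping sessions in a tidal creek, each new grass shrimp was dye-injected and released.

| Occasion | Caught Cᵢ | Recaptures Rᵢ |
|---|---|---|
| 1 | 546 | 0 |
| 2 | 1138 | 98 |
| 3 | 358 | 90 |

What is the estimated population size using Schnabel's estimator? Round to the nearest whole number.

Marked at large before each occasion: Mᵢ = Σⱼ<ᵢ (Cⱼ − Rⱼ) → M1=0, M2=546, M3=1586
Σ MᵢCᵢ = 0·546 + 546·1138 + 1586·358 = 0 + 621348 + 567788 = 1189136
Σ Rᵢ = 0 + 98 + 90 = 188
N̂ = 1189136 / 188 ≈ 6325.2 → 6325

N ≈ 6325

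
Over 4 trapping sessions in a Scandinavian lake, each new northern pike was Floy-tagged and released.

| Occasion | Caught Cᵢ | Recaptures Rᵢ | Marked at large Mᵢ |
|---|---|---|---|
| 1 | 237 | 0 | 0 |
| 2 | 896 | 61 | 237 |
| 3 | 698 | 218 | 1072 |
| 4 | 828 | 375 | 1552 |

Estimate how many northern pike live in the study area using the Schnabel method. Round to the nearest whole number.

Σ MᵢCᵢ = 0·237 + 237·896 + 1072·698 + 1552·828 = 0 + 212352 + 748256 + 1285056 = 2245664
Σ Rᵢ = 0 + 61 + 218 + 375 = 654
N̂ = 2245664 / 654 ≈ 3433.7 → 3434

N ≈ 3434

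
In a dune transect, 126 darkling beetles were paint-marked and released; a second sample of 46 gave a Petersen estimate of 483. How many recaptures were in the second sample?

R = 12

From N = M·C/R: R = M·C / N = 126·46 / 483 = 5796 / 483 = 12.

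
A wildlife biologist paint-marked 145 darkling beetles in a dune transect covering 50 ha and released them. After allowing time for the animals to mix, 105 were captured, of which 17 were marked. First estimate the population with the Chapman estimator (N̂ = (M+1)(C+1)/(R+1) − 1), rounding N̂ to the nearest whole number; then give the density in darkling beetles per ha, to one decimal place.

density ≈ 17.2 darkling beetles per ha

N̂ = 146·106/18 − 1 = 15476/18 − 1 ≈ 858.8 → 859
Density = N̂ / area = 859 / 50 ≈ 17.18 → 17.2 per ha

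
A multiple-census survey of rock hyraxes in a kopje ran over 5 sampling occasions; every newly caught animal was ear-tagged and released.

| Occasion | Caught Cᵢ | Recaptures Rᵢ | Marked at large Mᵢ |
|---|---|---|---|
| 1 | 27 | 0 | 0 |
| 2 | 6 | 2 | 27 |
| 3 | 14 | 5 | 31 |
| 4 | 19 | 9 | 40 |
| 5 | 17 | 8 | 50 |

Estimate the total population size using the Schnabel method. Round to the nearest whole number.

N ≈ 92

Σ MᵢCᵢ = 0·27 + 27·6 + 31·14 + 40·19 + 50·17 = 0 + 162 + 434 + 760 + 850 = 2206
Σ Rᵢ = 0 + 2 + 5 + 9 + 8 = 24
N̂ = 2206 / 24 ≈ 91.9 → 92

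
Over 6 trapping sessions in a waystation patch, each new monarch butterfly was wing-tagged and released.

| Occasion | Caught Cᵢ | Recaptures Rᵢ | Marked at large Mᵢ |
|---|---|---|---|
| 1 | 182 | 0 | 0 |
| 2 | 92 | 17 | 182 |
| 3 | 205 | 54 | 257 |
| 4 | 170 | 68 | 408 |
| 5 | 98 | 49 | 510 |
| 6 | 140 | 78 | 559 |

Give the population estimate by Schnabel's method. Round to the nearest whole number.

N ≈ 1004

Σ MᵢCᵢ = 0·182 + 182·92 + 257·205 + 408·170 + 510·98 + 559·140 = 0 + 16744 + 52685 + 69360 + 49980 + 78260 = 267029
Σ Rᵢ = 0 + 17 + 54 + 68 + 49 + 78 = 266
N̂ = 267029 / 266 ≈ 1003.9 → 1004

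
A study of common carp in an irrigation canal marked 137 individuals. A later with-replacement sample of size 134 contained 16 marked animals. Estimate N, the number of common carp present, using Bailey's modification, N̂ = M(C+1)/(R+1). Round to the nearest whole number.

N̂ = 137·(134+1)/(16+1) = 137·135/17 = 18495/17 ≈ 1087.9 → 1088

N ≈ 1088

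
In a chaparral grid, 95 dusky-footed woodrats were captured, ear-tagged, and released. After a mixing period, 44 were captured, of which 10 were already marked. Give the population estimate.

N = 418

N = (95 × 44) / 10 = 4180 / 10 = 418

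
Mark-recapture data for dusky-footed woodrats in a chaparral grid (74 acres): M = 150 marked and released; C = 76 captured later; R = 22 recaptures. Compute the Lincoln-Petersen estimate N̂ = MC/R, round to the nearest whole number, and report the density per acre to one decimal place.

density ≈ 7.0 dusky-footed woodrats per acre

N̂ = 150·76/22 = 11400/22 ≈ 518.2 → 518
Density = N̂ / area = 518 / 74 = 7.0 per acre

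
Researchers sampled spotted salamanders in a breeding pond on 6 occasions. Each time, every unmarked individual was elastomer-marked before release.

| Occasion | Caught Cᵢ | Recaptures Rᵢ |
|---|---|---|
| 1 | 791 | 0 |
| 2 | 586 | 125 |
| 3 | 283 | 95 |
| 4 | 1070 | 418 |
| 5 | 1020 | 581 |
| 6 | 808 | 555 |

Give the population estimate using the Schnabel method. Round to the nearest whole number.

Marked at large before each occasion: Mᵢ = Σⱼ<ᵢ (Cⱼ − Rⱼ) → M1=0, M2=791, M3=1252, M4=1440, M5=2092, M6=2531
Σ MᵢCᵢ = 0·791 + 791·586 + 1252·283 + 1440·1070 + 2092·1020 + 2531·808 = 0 + 463526 + 354316 + 1540800 + 2133840 + 2045048 = 6537530
Σ Rᵢ = 0 + 125 + 95 + 418 + 581 + 555 = 1774
N̂ = 6537530 / 1774 ≈ 3685.2 → 3685

N ≈ 3685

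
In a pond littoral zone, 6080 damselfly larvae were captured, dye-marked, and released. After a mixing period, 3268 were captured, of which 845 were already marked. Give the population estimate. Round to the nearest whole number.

N ≈ 23,514

N = (6080 × 3268) / 845 = 19869440 / 845 ≈ 23514.1 → 23514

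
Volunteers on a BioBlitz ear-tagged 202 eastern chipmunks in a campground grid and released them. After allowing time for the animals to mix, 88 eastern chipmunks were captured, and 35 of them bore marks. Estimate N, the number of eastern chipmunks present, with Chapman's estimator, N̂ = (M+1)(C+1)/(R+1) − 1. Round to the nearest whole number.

N ≈ 501

N̂ = (202+1)(88+1)/(35+1) − 1 = 203·89/36 − 1
= 18067/36 − 1 ≈ 501.9 − 1 ≈ 500.9 → 501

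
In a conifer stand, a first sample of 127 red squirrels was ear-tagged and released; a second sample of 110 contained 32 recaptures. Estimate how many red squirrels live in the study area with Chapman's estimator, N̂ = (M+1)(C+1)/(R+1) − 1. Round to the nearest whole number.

N ≈ 430

N̂ = (127+1)(110+1)/(32+1) − 1 = 128·111/33 − 1
= 14208/33 − 1 ≈ 430.5 − 1 ≈ 429.5 → 430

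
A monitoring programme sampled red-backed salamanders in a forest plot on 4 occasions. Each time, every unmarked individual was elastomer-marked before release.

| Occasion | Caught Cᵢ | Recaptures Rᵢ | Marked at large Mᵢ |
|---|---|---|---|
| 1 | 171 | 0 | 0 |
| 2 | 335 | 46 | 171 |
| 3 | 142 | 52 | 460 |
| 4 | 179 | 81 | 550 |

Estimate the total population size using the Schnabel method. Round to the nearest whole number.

N ≈ 1235

Σ MᵢCᵢ = 0·171 + 171·335 + 460·142 + 550·179 = 0 + 57285 + 65320 + 98450 = 221055
Σ Rᵢ = 0 + 46 + 52 + 81 = 179
N̂ = 221055 / 179 ≈ 1234.9 → 1235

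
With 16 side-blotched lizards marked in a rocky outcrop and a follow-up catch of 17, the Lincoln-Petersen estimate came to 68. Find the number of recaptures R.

R = 4

From N = M·C/R: R = M·C / N = 16·17 / 68 = 272 / 68 = 4.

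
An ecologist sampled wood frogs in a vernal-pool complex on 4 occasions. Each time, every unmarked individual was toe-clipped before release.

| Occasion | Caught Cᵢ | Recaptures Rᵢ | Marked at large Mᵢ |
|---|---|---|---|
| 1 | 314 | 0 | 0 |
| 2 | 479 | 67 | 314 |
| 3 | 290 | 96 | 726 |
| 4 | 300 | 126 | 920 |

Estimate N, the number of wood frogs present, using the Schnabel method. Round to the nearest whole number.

Σ MᵢCᵢ = 0·314 + 314·479 + 726·290 + 920·300 = 0 + 150406 + 210540 + 276000 = 636946
Σ Rᵢ = 0 + 67 + 96 + 126 = 289
N̂ = 636946 / 289 ≈ 2204.0 → 2204

N ≈ 2204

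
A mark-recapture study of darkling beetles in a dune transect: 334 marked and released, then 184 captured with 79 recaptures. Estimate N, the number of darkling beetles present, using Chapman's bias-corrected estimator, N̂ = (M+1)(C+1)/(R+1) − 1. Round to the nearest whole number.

N̂ = (334+1)(184+1)/(79+1) − 1 = 335·185/80 − 1
= 61975/80 − 1 ≈ 774.7 − 1 ≈ 773.7 → 774

N ≈ 774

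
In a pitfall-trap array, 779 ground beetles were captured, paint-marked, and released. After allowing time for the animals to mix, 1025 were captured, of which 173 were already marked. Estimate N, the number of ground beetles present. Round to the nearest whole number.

Lincoln-Petersen assumes M/N = R/C, so N = M·C / R.
N = (779 × 1025) / 173 = 798475 / 173 ≈ 4615.46 → 4615

N ≈ 4615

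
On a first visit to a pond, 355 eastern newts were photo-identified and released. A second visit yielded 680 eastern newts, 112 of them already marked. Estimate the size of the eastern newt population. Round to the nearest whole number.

N ≈ 2155

The marked fraction in the recapture sample should equal the marked fraction in the population: 112/680 = 355/N.
N = (355 × 680) / 112 = 241400 / 112 ≈ 2155.4 → 2155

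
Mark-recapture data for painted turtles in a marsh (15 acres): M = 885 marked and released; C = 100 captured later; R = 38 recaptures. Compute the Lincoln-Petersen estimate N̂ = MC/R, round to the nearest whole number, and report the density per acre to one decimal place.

density ≈ 155.3 painted turtles per acre

N̂ = 885·100/38 = 88500/38 ≈ 2328.9 → 2329
Density = N̂ / area = 2329 / 15 ≈ 155.27 → 155.3 per acre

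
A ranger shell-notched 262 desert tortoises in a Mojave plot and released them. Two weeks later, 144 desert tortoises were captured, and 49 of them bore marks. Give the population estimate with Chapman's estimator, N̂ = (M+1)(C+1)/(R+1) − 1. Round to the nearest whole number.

N ≈ 762

N̂ = (262+1)(144+1)/(49+1) − 1 = 263·145/50 − 1
= 38135/50 − 1 ≈ 762.7 − 1 ≈ 761.7 → 762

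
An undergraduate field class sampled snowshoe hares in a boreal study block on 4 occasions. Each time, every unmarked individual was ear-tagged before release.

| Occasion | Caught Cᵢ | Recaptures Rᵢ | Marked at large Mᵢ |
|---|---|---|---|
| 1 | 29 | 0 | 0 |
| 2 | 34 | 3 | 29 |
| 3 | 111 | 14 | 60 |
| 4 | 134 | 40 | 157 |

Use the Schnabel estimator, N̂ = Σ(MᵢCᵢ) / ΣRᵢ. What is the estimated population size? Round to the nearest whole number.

N ≈ 503

Σ MᵢCᵢ = 0·29 + 29·34 + 60·111 + 157·134 = 0 + 986 + 6660 + 21038 = 28684
Σ Rᵢ = 0 + 3 + 14 + 40 = 57
N̂ = 28684 / 57 ≈ 503.2 → 503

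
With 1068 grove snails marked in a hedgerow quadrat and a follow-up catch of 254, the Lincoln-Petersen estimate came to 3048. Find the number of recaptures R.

From N = M·C/R: R = M·C / N = 1068·254 / 3048 = 271272 / 3048 = 89.

R = 89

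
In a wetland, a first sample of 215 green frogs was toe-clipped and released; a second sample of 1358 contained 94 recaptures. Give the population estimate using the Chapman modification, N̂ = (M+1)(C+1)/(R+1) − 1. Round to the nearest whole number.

N̂ = (215+1)(1358+1)/(94+1) − 1 = 216·1359/95 − 1
= 293544/95 − 1 ≈ 3089.9 − 1 ≈ 3088.9 → 3089

N ≈ 3089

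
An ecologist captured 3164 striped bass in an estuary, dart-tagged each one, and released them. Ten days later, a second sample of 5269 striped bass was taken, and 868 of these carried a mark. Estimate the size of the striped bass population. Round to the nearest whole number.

N = (3164 × 5269) / 868 = 16671116 / 868 ≈ 19206.4 → 19206

N ≈ 19,206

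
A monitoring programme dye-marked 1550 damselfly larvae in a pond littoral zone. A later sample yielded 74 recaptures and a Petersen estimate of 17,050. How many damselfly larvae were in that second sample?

From N = M·C/R: C = N·R / M = 17050·74 / 1550 = 1261700 / 1550 = 814.

C = 814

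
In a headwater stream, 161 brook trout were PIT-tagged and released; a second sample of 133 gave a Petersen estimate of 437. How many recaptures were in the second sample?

R = 49

From N = M·C/R: R = M·C / N = 161·133 / 437 = 21413 / 437 = 49.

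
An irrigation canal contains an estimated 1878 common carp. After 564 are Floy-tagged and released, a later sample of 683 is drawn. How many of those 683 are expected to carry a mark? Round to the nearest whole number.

The marked fraction of the population is 564/1878, so in a sample of 683 expect C·(M/N) marked.
E[R] = 564 × 683 / 1878 = 385212 / 1878 ≈ 205.1 → 205

expected recaptures ≈ 205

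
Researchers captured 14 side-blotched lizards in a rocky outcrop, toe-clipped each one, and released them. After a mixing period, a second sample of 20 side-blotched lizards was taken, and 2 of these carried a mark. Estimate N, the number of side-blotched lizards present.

If marked individuals mix randomly, R/C ≈ M/N, giving N ≈ M·C/R.
N = (14 × 20) / 2 = 280 / 2 = 140

N = 140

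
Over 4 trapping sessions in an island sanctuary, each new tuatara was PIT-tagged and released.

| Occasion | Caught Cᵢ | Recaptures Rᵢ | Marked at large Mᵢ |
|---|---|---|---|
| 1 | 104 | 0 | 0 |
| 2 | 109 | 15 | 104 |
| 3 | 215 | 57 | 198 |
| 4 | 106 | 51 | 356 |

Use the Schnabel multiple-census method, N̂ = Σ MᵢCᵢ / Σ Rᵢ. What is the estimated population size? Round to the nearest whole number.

N ≈ 745

Σ MᵢCᵢ = 0·104 + 104·109 + 198·215 + 356·106 = 0 + 11336 + 42570 + 37736 = 91642
Σ Rᵢ = 0 + 15 + 57 + 51 = 123
N̂ = 91642 / 123 ≈ 745.1 → 745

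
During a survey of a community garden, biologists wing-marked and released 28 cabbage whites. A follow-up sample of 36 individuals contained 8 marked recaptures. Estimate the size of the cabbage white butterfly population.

N = 126

Lincoln-Petersen assumes M/N = R/C, so N = M·C / R.
N = (28 × 36) / 8 = 1008 / 8 = 126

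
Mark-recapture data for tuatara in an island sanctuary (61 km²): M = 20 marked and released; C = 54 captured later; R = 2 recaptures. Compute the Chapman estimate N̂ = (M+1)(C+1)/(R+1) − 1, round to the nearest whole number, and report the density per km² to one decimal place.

N̂ = 21·55/3 − 1 = 1155/3 − 1 = 384
Density = N̂ / area = 384 / 61 ≈ 6.30 → 6.3 per km²

density ≈ 6.3 tuatara per km²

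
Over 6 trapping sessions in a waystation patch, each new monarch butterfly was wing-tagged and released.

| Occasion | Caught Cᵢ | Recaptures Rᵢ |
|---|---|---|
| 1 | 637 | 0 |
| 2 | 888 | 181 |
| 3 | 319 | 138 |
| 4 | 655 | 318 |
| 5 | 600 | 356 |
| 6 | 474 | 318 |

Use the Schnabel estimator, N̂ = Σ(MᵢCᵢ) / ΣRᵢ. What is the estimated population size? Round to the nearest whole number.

Marked at large before each occasion: Mᵢ = Σⱼ<ᵢ (Cⱼ − Rⱼ) → M1=0, M2=637, M3=1344, M4=1525, M5=1862, M6=2106
Σ MᵢCᵢ = 0·637 + 637·888 + 1344·319 + 1525·655 + 1862·600 + 2106·474 = 0 + 565656 + 428736 + 998875 + 1117200 + 998244 = 4108711
Σ Rᵢ = 0 + 181 + 138 + 318 + 356 + 318 = 1311
N̂ = 4108711 / 1311 ≈ 3134.0 → 3134

N ≈ 3134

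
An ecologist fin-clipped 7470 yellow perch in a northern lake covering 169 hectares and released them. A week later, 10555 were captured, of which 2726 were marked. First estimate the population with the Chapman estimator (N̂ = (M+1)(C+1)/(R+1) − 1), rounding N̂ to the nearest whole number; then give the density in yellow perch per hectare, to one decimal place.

N̂ = 7471·10556/2727 − 1 = 78863876/2727 − 1 ≈ 28918.6 → 28919
Density = N̂ / area = 28919 / 169 ≈ 171.12 → 171.1 per hectare

density ≈ 171.1 yellow perch per hectare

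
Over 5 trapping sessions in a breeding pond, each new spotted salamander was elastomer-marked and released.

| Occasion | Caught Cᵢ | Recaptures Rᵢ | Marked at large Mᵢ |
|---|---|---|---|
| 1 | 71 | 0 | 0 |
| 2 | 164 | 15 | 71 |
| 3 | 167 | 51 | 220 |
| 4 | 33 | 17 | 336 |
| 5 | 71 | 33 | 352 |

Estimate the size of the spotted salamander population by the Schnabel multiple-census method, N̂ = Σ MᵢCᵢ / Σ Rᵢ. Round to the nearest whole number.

N ≈ 728

Σ MᵢCᵢ = 0·71 + 71·164 + 220·167 + 336·33 + 352·71 = 0 + 11644 + 36740 + 11088 + 24992 = 84464
Σ Rᵢ = 0 + 15 + 51 + 17 + 33 = 116
N̂ = 84464 / 116 ≈ 728.1 → 728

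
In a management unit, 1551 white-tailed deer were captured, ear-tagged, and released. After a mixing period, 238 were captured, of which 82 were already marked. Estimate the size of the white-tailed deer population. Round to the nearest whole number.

If marked individuals mix randomly, R/C ≈ M/N, giving N ≈ M·C/R.
N = (1551 × 238) / 82 = 369138 / 82 ≈ 4501.7 → 4502

N ≈ 4502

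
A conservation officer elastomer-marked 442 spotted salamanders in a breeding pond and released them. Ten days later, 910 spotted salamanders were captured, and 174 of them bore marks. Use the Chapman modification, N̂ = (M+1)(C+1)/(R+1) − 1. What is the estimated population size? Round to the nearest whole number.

N̂ = (442+1)(910+1)/(174+1) − 1 = 443·911/175 − 1
= 403573/175 − 1 ≈ 2306.1 − 1 ≈ 2305.1 → 2305

N ≈ 2305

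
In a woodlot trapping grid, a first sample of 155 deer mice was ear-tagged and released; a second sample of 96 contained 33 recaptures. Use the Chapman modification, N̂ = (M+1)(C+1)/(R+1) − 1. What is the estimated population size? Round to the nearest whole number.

N ≈ 444

N̂ = (155+1)(96+1)/(33+1) − 1 = 156·97/34 − 1
= 15132/34 − 1 ≈ 445.1 − 1 ≈ 444.1 → 444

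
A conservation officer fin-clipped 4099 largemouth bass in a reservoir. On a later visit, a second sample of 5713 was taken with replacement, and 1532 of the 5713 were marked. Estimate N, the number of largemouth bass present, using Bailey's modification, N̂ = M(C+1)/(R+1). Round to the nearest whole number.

N̂ = 4099·(5713+1)/(1532+1) = 4099·5714/1533 = 23421686/1533 ≈ 15278.3 → 15278

N ≈ 15,278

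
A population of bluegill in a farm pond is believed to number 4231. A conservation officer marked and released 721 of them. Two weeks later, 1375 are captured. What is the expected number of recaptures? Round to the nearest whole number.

The marked fraction of the population is 721/4231, so in a sample of 1375 expect C·(M/N) marked.
E[R] = 721 × 1375 / 4231 = 991375 / 4231 ≈ 234.3 → 234

expected recaptures ≈ 234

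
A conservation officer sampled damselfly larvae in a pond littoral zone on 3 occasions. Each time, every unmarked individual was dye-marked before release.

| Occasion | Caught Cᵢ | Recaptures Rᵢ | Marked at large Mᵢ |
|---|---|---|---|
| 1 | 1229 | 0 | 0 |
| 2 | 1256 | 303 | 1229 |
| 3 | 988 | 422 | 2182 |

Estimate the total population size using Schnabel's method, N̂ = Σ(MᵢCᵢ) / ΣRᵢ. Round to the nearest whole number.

Σ MᵢCᵢ = 0·1229 + 1229·1256 + 2182·988 = 0 + 1543624 + 2155816 = 3699440
Σ Rᵢ = 0 + 303 + 422 = 725
N̂ = 3699440 / 725 ≈ 5102.7 → 5103

N ≈ 5103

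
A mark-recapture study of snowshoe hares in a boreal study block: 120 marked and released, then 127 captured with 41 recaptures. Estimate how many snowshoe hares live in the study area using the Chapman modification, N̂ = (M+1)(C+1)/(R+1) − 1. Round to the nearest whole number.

N ≈ 368

N̂ = (120+1)(127+1)/(41+1) − 1 = 121·128/42 − 1
= 15488/42 − 1 ≈ 368.8 − 1 ≈ 367.8 → 368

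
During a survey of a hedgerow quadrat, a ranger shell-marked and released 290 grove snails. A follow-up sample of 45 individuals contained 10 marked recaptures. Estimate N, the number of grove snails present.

N = (290 × 45) / 10 = 13050 / 10 = 1305

N = 1305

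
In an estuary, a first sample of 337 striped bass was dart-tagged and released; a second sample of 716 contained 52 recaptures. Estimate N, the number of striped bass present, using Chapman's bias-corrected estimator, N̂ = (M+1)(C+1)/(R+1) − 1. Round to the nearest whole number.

N ≈ 4572

N̂ = (337+1)(716+1)/(52+1) − 1 = 338·717/53 − 1
= 242346/53 − 1 ≈ 4572.6 − 1 ≈ 4571.6 → 4572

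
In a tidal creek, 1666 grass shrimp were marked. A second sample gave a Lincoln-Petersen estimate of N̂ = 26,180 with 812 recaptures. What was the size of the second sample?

C = 12760

From N = M·C/R: C = N·R / M = 26180·812 / 1666 = 21258160 / 1666 = 12760.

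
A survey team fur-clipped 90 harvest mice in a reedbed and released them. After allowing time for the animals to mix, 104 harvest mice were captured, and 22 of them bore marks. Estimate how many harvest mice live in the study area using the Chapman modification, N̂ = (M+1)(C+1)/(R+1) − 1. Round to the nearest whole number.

N̂ = (90+1)(104+1)/(22+1) − 1 = 91·105/23 − 1
= 9555/23 − 1 ≈ 415.4 − 1 ≈ 414.4 → 414

N ≈ 414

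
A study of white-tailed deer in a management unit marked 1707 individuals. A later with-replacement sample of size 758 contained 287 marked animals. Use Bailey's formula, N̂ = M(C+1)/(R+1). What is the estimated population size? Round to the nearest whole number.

N ≈ 4499

N̂ = 1707·(758+1)/(287+1) = 1707·759/288 = 1295613/288 ≈ 4498.7 → 4499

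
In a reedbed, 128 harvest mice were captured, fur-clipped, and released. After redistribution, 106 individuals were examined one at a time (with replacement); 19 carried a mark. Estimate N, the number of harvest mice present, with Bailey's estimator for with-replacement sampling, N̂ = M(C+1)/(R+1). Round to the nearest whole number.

N ≈ 685

N̂ = 128·(106+1)/(19+1) = 128·107/20 = 13696/20 ≈ 684.8 → 685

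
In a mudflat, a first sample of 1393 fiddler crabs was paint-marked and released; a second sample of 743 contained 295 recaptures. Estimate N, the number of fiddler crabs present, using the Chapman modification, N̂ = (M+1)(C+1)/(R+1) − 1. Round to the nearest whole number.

N ≈ 3503

N̂ = (1393+1)(743+1)/(295+1) − 1 = 1394·744/296 − 1
= 1037136/296 − 1 ≈ 3503.8 − 1 ≈ 3502.8 → 3503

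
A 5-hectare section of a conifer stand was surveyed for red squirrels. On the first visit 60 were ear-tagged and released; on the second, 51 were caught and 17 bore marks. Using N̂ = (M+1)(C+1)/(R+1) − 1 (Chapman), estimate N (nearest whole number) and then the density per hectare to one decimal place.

density ≈ 35.0 red squirrels per hectare

N̂ = 61·52/18 − 1 = 3172/18 − 1 ≈ 175.2 → 175
Density = N̂ / area = 175 / 5 = 35.0 per hectare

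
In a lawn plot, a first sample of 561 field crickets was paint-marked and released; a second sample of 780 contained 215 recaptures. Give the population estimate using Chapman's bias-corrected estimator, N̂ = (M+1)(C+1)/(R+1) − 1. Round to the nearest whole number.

N̂ = (561+1)(780+1)/(215+1) − 1 = 562·781/216 − 1
= 438922/216 − 1 ≈ 2032.0 − 1 ≈ 2031.0 → 2031

N ≈ 2031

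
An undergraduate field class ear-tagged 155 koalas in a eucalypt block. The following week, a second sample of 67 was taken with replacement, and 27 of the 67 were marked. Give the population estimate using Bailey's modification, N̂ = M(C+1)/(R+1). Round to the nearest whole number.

N ≈ 376

N̂ = 155·(67+1)/(27+1) = 155·68/28 = 10540/28 ≈ 376.4 → 376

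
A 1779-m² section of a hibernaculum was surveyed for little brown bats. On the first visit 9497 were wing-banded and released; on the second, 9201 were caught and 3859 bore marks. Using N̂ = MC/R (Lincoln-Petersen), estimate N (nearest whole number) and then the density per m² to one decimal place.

density ≈ 12.7 little brown bats per m²

N̂ = 9497·9201/3859 = 87381897/3859 ≈ 22643.7 → 22644
Density = N̂ / area = 22644 / 1779 ≈ 12.73 → 12.7 per m²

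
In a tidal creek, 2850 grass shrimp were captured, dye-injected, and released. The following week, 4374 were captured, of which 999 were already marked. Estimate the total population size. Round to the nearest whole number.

If marked individuals mix randomly, R/C ≈ M/N, giving N ≈ M·C/R.
N = (2850 × 4374) / 999 = 12465900 / 999 ≈ 12478.4 → 12478

N ≈ 12,478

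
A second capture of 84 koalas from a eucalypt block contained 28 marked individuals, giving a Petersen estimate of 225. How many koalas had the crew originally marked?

M = 75

From N = M·C/R: M = N·R / C = 225·28 / 84 = 6300 / 84 = 75.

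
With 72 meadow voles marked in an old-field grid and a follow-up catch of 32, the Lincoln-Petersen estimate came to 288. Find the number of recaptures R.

R = 8

From N = M·C/R: R = M·C / N = 72·32 / 288 = 2304 / 288 = 8.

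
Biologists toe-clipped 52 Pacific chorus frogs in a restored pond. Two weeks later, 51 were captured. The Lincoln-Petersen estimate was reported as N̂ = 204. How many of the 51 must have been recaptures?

R = 13

From N = M·C/R: R = M·C / N = 52·51 / 204 = 2652 / 204 = 13.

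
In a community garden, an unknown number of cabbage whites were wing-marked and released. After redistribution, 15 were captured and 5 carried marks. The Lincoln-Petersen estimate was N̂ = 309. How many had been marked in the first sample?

From N = M·C/R: M = N·R / C = 309·5 / 15 = 1545 / 15 = 103.

M = 103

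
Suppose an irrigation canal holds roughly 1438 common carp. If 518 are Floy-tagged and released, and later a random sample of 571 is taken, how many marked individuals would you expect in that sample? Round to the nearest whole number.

expected recaptures ≈ 206

Expected recaptures E[R] = M·C / N.
E[R] = 518 × 571 / 1438 = 295778 / 1438 ≈ 205.7 → 206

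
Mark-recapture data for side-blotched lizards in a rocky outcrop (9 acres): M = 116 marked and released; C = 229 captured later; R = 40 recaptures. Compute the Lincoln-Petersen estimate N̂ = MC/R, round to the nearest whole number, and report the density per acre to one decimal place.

density ≈ 73.8 side-blotched lizards per acre

N̂ = 116·229/40 = 26564/40 ≈ 664.1 → 664
Density = N̂ / area = 664 / 9 ≈ 73.78 → 73.8 per acre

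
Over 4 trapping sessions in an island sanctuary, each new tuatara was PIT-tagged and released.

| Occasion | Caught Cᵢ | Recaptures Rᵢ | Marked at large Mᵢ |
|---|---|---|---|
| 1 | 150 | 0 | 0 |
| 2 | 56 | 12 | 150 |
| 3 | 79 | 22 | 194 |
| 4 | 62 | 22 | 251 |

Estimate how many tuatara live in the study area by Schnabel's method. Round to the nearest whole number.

N ≈ 702

Σ MᵢCᵢ = 0·150 + 150·56 + 194·79 + 251·62 = 0 + 8400 + 15326 + 15562 = 39288
Σ Rᵢ = 0 + 12 + 22 + 22 = 56
N̂ = 39288 / 56 ≈ 701.6 → 702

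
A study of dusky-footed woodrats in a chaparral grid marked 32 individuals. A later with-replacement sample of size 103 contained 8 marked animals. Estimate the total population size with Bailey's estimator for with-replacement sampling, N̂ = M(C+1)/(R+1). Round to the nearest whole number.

N̂ = 32·(103+1)/(8+1) = 32·104/9 = 3328/9 ≈ 369.8 → 370

N ≈ 370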